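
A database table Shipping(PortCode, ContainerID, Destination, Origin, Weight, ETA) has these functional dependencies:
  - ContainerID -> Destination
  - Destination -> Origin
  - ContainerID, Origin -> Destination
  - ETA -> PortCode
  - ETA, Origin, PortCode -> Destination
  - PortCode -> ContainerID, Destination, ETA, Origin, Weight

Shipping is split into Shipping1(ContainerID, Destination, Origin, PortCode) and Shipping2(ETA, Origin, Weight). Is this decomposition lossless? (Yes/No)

No

The shared attributes are {Origin} and {Origin}⁺ = {Origin}.
Shipping1 ⊄ {Origin} and Shipping2 ⊄ {Origin}, so the split is lossy.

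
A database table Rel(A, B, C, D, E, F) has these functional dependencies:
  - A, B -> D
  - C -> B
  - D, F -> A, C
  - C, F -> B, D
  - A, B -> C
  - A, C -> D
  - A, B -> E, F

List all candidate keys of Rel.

Closure of {A, B} is {A, B, C, D, E, F}, the whole schema; {A, B} is a candidate key.
Closure of {A, C} is {A, B, C, D, E, F}, the whole schema; {A, C} is a candidate key.
Closure of {C, F} is {A, B, C, D, E, F}, the whole schema; {C, F} is a candidate key.
Closure of {D, F} is {A, B, C, D, E, F}, the whole schema; {D, F} is a candidate key.
These are minimal and exhaustive — every other superkey contains one of them.

{A, B}, {A, C}, {C, F}, {D, F}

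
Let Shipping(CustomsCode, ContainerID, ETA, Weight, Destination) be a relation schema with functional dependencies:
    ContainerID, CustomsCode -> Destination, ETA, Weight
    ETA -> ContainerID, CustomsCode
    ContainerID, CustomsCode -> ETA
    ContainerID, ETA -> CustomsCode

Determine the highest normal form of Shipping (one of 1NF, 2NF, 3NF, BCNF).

Candidate keys: {ContainerID, CustomsCode}, {ETA}. Prime attributes: {ContainerID, CustomsCode, ETA}.
Each dependency's left side is a superkey — BCNF holds.

BCNF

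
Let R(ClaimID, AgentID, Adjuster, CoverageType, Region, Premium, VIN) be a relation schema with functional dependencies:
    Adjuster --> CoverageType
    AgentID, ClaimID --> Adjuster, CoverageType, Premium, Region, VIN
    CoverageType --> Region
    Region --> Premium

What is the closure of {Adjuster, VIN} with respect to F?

Start with {Adjuster, VIN}.
Adjuster --> CoverageType applies; add {CoverageType} → now {Adjuster, CoverageType, VIN}.
CoverageType --> Region applies; add {Region} → now {Adjuster, CoverageType, Region, VIN}.
Region --> Premium applies; add {Premium} → now {Adjuster, CoverageType, Premium, Region, VIN}.
No further FD applies.

{Adjuster, CoverageType, Premium, Region, VIN}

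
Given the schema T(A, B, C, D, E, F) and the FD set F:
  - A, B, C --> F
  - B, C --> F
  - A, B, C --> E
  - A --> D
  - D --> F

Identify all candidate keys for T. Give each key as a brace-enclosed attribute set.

{A, B, C} never appear on the right of any FD, so every key must include all of them.
{A, B, C}⁺ = {A, B, C, D, E, F}, which is every attribute, so {A, B, C} is a candidate key.
No other minimal set has full closure, so this is the only candidate key.

{A, B, C}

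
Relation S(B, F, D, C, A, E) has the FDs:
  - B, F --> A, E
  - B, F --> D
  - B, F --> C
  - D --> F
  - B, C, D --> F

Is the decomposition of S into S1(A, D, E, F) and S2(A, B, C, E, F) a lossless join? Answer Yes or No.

No

Common attributes: {A, E, F}; their closure is {A, E, F}.
Neither S1 nor S2 is contained in that closure, so the decomposition is lossy.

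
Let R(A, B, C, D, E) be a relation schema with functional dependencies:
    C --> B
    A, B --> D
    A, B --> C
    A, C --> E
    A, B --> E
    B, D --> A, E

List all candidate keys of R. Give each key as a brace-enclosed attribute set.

{A, B}, {A, C}, {B, D}, {C, D}

{A, B} is a candidate key since {A, B}⁺ = {A, B, C, D, E} covers every attribute.
{A, C} is a candidate key since {A, C}⁺ = {A, B, C, D, E} covers every attribute.
{B, D} is a candidate key since {B, D}⁺ = {A, B, C, D, E} covers every attribute.
{C, D} is a candidate key since {C, D}⁺ = {A, B, C, D, E} covers every attribute.
Any other superkey properly contains one of these, so there are no further candidate keys.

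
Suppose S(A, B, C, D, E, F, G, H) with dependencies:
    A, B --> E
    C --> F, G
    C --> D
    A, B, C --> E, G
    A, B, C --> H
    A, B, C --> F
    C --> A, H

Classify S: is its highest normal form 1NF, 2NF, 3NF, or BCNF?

1NF

Candidate key: {B, C}. Prime attributes: {B, C}.
A, B --> E: {A, B}⁺ = {A, B, E}, which is not all of the attributes, so the left side is not a superkey — BCNF is violated.
A, B --> E determines the non-prime attribute {E} from a non-superkey — 3NF is violated.
Since {C} ⊂ {B, C} and {C}⁺ ⊇ {A, D, F, G, H} with {A, D, F, G, H} non-prime, there is a partial dependency; 2NF fails.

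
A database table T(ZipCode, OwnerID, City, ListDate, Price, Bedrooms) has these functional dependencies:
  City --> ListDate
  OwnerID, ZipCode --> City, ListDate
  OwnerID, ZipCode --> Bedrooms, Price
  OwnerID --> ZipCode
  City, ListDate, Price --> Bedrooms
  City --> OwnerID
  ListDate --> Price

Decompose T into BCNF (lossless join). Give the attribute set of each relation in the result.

Candidate keys of the original relation: {City}, {OwnerID}.
Within {Bedrooms, City, ListDate, OwnerID, Price, ZipCode}: {ListDate}⁺ ∩ {Bedrooms, City, ListDate, OwnerID, Price, ZipCode} = {ListDate, Price}, not the whole set, so ListDate --> Price violates BCNF; decompose into {ListDate, Price} and {Bedrooms, City, ListDate, OwnerID, ZipCode}.
{ListDate, Price} has no BCNF violation.
{Bedrooms, City, ListDate, OwnerID, ZipCode} has no BCNF violation.

{Bedrooms, City, ListDate, OwnerID, ZipCode}; {ListDate, Price}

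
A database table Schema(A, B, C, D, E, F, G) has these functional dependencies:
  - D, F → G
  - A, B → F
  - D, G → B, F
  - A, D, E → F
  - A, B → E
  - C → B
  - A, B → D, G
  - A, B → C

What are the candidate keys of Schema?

No FD produces {A}, so it must be in every candidate key.
{A, B}⁺ = {A, B, C, D, E, F, G}, which is every attribute, so {A, B} is a candidate key.
{A, C}⁺ = {A, B, C, D, E, F, G}, which is every attribute, so {A, C} is a candidate key.
{A, D, E}⁺ = {A, B, C, D, E, F, G}, which is every attribute, so {A, D, E} is a candidate key.
{A, D, F}⁺ = {A, B, C, D, E, F, G}, which is every attribute, so {A, D, F} is a candidate key.
{A, D, G}⁺ = {A, B, C, D, E, F, G}, which is every attribute, so {A, D, G} is a candidate key.
These are minimal and exhaustive — every other superkey contains one of them.

{A, B}, {A, C}, {A, D, E}, {A, D, F}, {A, D, G}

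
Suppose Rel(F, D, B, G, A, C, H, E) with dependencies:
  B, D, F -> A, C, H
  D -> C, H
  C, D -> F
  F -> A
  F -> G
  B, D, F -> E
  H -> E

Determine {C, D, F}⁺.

{A, C, D, E, F, G, H}

Start with {C, D, F}.
D -> C, H applies; add {H} → now {C, D, F, H}.
F -> A applies; add {A} → now {A, C, D, F, H}.
F -> G applies; add {G} → now {A, C, D, F, G, H}.
H -> E applies; add {E} → now {A, C, D, E, F, G, H}.
No further FD applies.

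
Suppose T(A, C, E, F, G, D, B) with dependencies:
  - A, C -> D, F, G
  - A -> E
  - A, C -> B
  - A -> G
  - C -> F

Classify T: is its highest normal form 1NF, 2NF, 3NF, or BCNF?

1NF

Candidate key: {A, C}. Prime attributes: {A, C}.
A -> E: {A}⁺ = {A, E, G}, which is not all of the attributes, so the left side is not a superkey — BCNF is violated.
A -> E determines the non-prime attribute {E} from a non-superkey — 3NF is violated.
The proper key subset {A} of {A, C} determines non-prime {E, G}, so the relation is not even in 2NF.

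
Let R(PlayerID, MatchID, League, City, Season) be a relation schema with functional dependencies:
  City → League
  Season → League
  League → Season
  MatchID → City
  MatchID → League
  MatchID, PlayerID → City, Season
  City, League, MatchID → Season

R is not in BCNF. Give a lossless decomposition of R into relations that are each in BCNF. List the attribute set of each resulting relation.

{City, MatchID}; {City, Season}; {League, Season}; {MatchID, PlayerID}

Candidate key of the original relation: {MatchID, PlayerID}.
In {City, League, MatchID, PlayerID, Season}, {City} is not a superkey ({City}⁺ restricted to this set is {City, League, Season}), so split on City → League, Season into {City, League, Season} and {City, MatchID, PlayerID}.
In {City, League, Season}, {Season} is not a superkey ({Season}⁺ restricted to this set is {League, Season}), so split on Season → League into {League, Season} and {City, Season}.
{League, Season} is in BCNF.
{City, Season} is in BCNF.
In {City, MatchID, PlayerID}, {MatchID} is not a superkey ({MatchID}⁺ restricted to this set is {City, MatchID}), so split on MatchID → City into {City, MatchID} and {MatchID, PlayerID}.
{City, MatchID} is in BCNF.
{MatchID, PlayerID} is in BCNF.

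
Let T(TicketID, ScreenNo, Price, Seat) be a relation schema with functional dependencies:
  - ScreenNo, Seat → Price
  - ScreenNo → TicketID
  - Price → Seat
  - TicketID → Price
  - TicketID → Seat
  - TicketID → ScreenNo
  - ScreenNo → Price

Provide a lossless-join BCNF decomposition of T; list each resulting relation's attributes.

{Price, ScreenNo, TicketID}; {Price, Seat}

Candidate keys of the original relation: {ScreenNo}, {TicketID}.
In {Price, ScreenNo, Seat, TicketID}, {Price} is not a superkey ({Price}⁺ restricted to this set is {Price, Seat}), so split on Price → Seat into {Price, Seat} and {Price, ScreenNo, TicketID}.
{Price, Seat} has no BCNF violation.
{Price, ScreenNo, TicketID} has no BCNF violation.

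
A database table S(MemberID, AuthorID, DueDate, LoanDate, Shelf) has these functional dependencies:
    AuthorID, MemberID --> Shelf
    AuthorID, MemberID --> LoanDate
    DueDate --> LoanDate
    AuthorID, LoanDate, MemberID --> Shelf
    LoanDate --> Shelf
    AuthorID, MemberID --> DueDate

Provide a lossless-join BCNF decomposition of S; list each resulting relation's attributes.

Candidate key of the original relation: {AuthorID, MemberID}.
Within {AuthorID, DueDate, LoanDate, MemberID, Shelf}: {DueDate}⁺ ∩ {AuthorID, DueDate, LoanDate, MemberID, Shelf} = {DueDate, LoanDate, Shelf}, not the whole set, so DueDate --> LoanDate, Shelf violates BCNF; decompose into {DueDate, LoanDate, Shelf} and {AuthorID, DueDate, MemberID}.
Within {DueDate, LoanDate, Shelf}: {LoanDate}⁺ ∩ {DueDate, LoanDate, Shelf} = {LoanDate, Shelf}, not the whole set, so LoanDate --> Shelf violates BCNF; decompose into {LoanDate, Shelf} and {DueDate, LoanDate}.
{LoanDate, Shelf} has no BCNF violation.
{DueDate, LoanDate} has no BCNF violation.
{AuthorID, DueDate, MemberID} has no BCNF violation.

{AuthorID, DueDate, MemberID}; {DueDate, LoanDate}; {LoanDate, Shelf}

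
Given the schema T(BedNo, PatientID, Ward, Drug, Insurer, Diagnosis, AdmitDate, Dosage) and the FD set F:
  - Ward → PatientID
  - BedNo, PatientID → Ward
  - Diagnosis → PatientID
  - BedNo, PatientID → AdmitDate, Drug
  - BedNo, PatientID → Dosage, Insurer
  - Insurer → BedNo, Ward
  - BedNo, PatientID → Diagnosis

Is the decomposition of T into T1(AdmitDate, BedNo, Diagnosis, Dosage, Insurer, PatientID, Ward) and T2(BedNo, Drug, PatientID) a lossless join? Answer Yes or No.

T1 ∩ T2 = {BedNo, PatientID}; its closure under F is {AdmitDate, BedNo, Diagnosis, Dosage, Drug, Insurer, PatientID, Ward}.
This includes all of T1, so the common attributes are a superkey of T1 — the join is lossless.

Yes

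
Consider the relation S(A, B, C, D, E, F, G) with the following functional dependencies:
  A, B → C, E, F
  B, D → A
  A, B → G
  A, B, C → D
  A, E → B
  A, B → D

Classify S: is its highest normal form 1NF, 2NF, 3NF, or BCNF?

Candidate keys: {A, B}, {A, E}, {B, D}. Prime attributes: {A, B, D, E}.
Each dependency's left side is a superkey — BCNF holds.

BCNF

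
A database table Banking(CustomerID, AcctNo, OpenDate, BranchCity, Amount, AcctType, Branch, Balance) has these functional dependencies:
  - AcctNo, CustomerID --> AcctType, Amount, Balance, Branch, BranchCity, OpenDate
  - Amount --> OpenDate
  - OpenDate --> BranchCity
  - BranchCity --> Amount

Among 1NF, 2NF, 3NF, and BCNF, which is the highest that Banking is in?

Candidate key: {AcctNo, CustomerID}. Prime attributes: {AcctNo, CustomerID}.
For Amount --> OpenDate we have {Amount}⁺ = {Amount, BranchCity, OpenDate}; {Amount} is not a superkey, so BCNF fails.
Because {OpenDate} is non-prime and the left side of Amount --> OpenDate is not a superkey, the relation is not in 3NF.
Checking every proper subset of each key, none determines a non-prime attribute — 2NF is satisfied.

2NF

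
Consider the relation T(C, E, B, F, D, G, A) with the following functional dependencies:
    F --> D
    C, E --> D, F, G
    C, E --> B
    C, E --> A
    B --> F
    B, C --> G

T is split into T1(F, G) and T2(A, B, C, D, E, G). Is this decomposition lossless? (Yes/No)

No

T1 ∩ T2 = {G}; its closure under F is {G}.
Neither T1 nor T2 is contained in that closure, so the decomposition is lossy.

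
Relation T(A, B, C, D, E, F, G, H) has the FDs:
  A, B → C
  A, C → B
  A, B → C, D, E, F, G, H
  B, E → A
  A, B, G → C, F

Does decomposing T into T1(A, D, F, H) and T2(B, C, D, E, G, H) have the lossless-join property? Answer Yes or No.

Common attributes: {D, H}; their closure is {D, H}.
Neither T1 nor T2 is contained in that closure, so the decomposition is lossy.

No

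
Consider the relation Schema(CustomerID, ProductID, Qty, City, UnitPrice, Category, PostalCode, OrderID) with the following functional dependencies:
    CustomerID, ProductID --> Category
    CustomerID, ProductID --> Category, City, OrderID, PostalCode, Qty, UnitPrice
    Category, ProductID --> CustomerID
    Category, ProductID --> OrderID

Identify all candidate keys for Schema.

{Category, ProductID}, {CustomerID, ProductID}

{ProductID} never appears on the right of any FD, so every key must include it.
{Category, ProductID} is a candidate key since {Category, ProductID}⁺ = {Category, City, CustomerID, OrderID, PostalCode, ProductID, Qty, UnitPrice} covers every attribute.
{CustomerID, ProductID} is a candidate key since {CustomerID, ProductID}⁺ = {Category, City, CustomerID, OrderID, PostalCode, ProductID, Qty, UnitPrice} covers every attribute.
These are minimal and exhaustive — every other superkey contains one of them.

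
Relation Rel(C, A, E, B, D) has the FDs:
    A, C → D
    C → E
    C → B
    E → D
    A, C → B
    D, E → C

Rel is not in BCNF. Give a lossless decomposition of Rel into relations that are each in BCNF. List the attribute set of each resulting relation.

{A, C}; {B, C, D, E}

Candidate keys of the original relation: {A, C}, {A, E}.
{A, B, C, D, E}: {C} determines {B, C, D, E} here but is not a superkey — split on C → B, D, E, giving {B, C, D, E} and {A, C}.
{B, C, D, E} has no BCNF violation.
{A, C} has no BCNF violation.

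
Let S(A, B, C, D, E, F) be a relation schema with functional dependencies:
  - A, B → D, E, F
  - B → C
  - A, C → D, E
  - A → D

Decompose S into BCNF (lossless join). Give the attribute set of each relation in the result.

Candidate key of the original relation: {A, B}.
{A, B, C, D, E, F}: {B} determines {B, C} here but is not a superkey — split on B → C, giving {B, C} and {A, B, D, E, F}.
{B, C} has no BCNF violation.
{A, B, D, E, F}: {A} determines {A, D} here but is not a superkey — split on A → D, giving {A, D} and {A, B, E, F}.
{A, D} has no BCNF violation.
{A, B, E, F} has no BCNF violation.

{A, B, E, F}; {A, D}; {B, C}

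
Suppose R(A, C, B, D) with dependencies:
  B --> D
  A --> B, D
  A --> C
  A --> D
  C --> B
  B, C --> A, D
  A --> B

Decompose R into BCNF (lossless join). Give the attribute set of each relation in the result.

Candidate keys of the original relation: {A}, {C}.
{A, B, C, D}: {B} determines {B, D} here but is not a superkey — split on B --> D, giving {B, D} and {A, B, C}.
{B, D} has no BCNF violation.
{A, B, C} has no BCNF violation.

{A, B, C}; {B, D}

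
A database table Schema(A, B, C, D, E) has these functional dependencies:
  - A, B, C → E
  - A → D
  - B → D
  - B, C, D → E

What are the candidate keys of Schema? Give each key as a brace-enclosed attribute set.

{A, B, C} never appear on the right of any FD, so every key must include all of them.
{A, B, C}⁺ = {A, B, C, D, E}, which is every attribute, so {A, B, C} is a candidate key.
Every other attribute set either contains this one or has a smaller closure.

{A, B, C}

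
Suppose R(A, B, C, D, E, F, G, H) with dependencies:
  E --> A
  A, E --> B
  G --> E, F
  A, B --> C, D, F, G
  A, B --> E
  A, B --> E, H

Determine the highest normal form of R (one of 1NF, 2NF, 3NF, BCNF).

BCNF

Candidate keys: {A, B}, {E}, {G}. Prime attributes: {A, B, E, G}.
Each dependency's left side is a superkey — BCNF holds.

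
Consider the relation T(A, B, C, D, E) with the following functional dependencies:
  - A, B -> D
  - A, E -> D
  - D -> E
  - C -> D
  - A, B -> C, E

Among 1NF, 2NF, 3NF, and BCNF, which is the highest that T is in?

Candidate key: {A, B}. Prime attributes: {A, B}.
A, E -> D breaks BCNF: {A, E}⁺ = {A, D, E}, so {A, E} is not a superkey.
A, E -> D has non-prime {D} on the right and a non-superkey on the left, so 3NF fails.
No non-prime attribute depends on a proper subset of any candidate key, so 2NF holds.

2NF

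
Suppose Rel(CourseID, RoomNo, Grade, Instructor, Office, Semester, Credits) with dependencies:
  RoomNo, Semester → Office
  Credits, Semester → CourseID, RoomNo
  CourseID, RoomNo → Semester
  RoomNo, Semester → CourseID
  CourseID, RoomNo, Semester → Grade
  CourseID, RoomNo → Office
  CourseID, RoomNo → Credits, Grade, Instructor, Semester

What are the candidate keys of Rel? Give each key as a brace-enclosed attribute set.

{CourseID, RoomNo}, {Credits, Semester}, {RoomNo, Semester}

{CourseID, RoomNo}⁺ = {CourseID, Credits, Grade, Instructor, Office, RoomNo, Semester} — all of the relation — so {CourseID, RoomNo} is a candidate key.
{Credits, Semester}⁺ = {CourseID, Credits, Grade, Instructor, Office, RoomNo, Semester} — all of the relation — so {Credits, Semester} is a candidate key.
{RoomNo, Semester}⁺ = {CourseID, Credits, Grade, Instructor, Office, RoomNo, Semester} — all of the relation — so {RoomNo, Semester} is a candidate key.
No proper subset of any of these is a key, and no other minimal superkey exists.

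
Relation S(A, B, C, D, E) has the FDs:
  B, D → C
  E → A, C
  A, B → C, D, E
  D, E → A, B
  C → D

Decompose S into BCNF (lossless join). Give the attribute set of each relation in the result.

Candidate keys of the original relation: {A, B}, {E}.
{A, B, C, D, E}: {B, D} determines {B, C, D} here but is not a superkey — split on B, D → C, giving {B, C, D} and {A, B, D, E}.
{B, C, D}: {C} determines {C, D} here but is not a superkey — split on C → D, giving {C, D} and {B, C}.
{C, D} is in BCNF.
{B, C} is in BCNF.
{A, B, D, E} is in BCNF.

{A, B, D, E}; {B, C}; {C, D}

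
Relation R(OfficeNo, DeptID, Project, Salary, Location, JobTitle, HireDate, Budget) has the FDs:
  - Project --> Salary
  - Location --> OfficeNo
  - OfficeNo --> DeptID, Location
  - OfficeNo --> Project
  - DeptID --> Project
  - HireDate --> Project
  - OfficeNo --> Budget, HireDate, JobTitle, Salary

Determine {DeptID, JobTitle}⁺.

{DeptID, JobTitle, Project, Salary}

Start with {DeptID, JobTitle}.
DeptID --> Project applies; add {Project} → now {DeptID, JobTitle, Project}.
Project --> Salary applies; add {Salary} → now {DeptID, JobTitle, Project, Salary}.
No further FD applies.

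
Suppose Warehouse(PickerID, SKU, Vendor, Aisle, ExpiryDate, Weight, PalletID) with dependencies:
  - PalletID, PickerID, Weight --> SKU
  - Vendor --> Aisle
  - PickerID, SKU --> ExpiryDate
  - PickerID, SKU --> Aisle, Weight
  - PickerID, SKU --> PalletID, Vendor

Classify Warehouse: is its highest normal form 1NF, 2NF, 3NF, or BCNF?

Candidate keys: {PalletID, PickerID, Weight}, {PickerID, SKU}. Prime attributes: {PalletID, PickerID, SKU, Weight}.
Vendor --> Aisle breaks BCNF: {Vendor}⁺ = {Aisle, Vendor}, so {Vendor} is not a superkey.
Because {Aisle} is non-prime and the left side of Vendor --> Aisle is not a superkey, the relation is not in 3NF.
No non-prime attribute depends on a proper subset of any candidate key, so 2NF holds.

2NF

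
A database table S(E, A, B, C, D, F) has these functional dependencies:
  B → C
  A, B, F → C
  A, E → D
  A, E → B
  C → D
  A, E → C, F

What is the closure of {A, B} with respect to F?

{A, B, C, D}

Start with {A, B}.
B → C applies; add {C} → now {A, B, C}.
C → D applies; add {D} → now {A, B, C, D}.
No further FD applies.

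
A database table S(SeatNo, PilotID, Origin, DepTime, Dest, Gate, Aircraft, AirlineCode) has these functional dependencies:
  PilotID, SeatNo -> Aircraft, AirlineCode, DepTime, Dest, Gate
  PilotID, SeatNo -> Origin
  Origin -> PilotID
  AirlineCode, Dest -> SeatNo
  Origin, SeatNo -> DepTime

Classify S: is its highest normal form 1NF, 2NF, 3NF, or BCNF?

Candidate keys: {AirlineCode, Dest, Origin}, {AirlineCode, Dest, PilotID}, {Origin, SeatNo}, {PilotID, SeatNo}. Prime attributes: {AirlineCode, Dest, Origin, PilotID, SeatNo}.
Origin -> PilotID breaks BCNF: {Origin}⁺ = {Origin, PilotID}, so {Origin} is not a superkey.
But every attribute on its right side ({PilotID}) is prime, and the same holds for every other non-superkey FD, so 3NF still holds.

3NF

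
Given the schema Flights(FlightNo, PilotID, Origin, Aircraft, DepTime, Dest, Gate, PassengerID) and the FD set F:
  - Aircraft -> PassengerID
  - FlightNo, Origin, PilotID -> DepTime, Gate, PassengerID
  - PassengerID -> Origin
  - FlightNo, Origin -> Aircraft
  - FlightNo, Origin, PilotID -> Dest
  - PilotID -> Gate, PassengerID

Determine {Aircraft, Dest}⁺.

Start with {Aircraft, Dest}.
Aircraft -> PassengerID applies; add {PassengerID} → now {Aircraft, Dest, PassengerID}.
PassengerID -> Origin applies; add {Origin} → now {Aircraft, Dest, Origin, PassengerID}.
No further FD applies.

{Aircraft, Dest, Origin, PassengerID}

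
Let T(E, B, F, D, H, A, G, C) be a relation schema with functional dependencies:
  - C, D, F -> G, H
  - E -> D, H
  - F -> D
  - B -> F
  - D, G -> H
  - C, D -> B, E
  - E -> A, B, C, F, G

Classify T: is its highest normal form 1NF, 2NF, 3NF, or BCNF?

Candidate keys: {B, C}, {C, D}, {C, F}, {E}. Prime attributes: {B, C, D, E, F}.
For F -> D we have {F}⁺ = {D, F}; {F} is not a superkey, so BCNF fails.
D, G -> H has non-prime {H} on the right and a non-superkey on the left, so 3NF fails.
No proper subset of a key has a non-prime attribute in its closure, so there is no partial dependency; 2NF holds.

2NF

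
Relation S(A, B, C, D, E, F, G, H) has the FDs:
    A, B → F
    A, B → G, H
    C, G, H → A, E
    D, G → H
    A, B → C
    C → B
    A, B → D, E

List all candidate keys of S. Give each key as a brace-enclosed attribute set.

{A, B}, {A, C}, {C, D, G}, {C, G, H}

{A, B}⁺ = {A, B, C, D, E, F, G, H}, which is every attribute, so {A, B} is a candidate key.
{A, C}⁺ = {A, B, C, D, E, F, G, H}, which is every attribute, so {A, C} is a candidate key.
{C, D, G}⁺ = {A, B, C, D, E, F, G, H}, which is every attribute, so {C, D, G} is a candidate key.
{C, G, H}⁺ = {A, B, C, D, E, F, G, H}, which is every attribute, so {C, G, H} is a candidate key.
Any other superkey properly contains one of these, so there are no further candidate keys.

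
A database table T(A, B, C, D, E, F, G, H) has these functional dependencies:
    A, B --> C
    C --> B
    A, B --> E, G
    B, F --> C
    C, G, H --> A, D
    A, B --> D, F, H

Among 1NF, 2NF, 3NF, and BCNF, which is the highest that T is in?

3NF

Candidate keys: {A, B}, {A, C}, {B, F, G, H}, {C, G, H}. Prime attributes: {A, B, C, F, G, H}.
For C --> B we have {C}⁺ = {B, C}; {C} is not a superkey, so BCNF fails.
Since {B} ⊆ prime attributes and every other non-superkey FD also has a prime right side, the schema is in 3NF.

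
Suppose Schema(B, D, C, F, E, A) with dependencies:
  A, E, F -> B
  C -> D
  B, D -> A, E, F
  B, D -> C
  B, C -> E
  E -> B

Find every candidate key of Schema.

{B, C}, {B, D}, {C, E}, {D, E}

{B, C}⁺ = {A, B, C, D, E, F} — all of the relation — so {B, C} is a candidate key.
{B, D}⁺ = {A, B, C, D, E, F} — all of the relation — so {B, D} is a candidate key.
{C, E}⁺ = {A, B, C, D, E, F} — all of the relation — so {C, E} is a candidate key.
{D, E}⁺ = {A, B, C, D, E, F} — all of the relation — so {D, E} is a candidate key.
These are minimal and exhaustive — every other superkey contains one of them.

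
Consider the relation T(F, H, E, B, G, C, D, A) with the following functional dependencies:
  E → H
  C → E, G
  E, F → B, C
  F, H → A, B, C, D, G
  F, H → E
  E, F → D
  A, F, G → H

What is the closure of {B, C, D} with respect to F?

Start with {B, C, D}.
C → E, G applies; add {E, G} → now {B, C, D, E, G}.
E → H applies; add {H} → now {B, C, D, E, G, H}.
No further FD applies.

{B, C, D, E, G, H}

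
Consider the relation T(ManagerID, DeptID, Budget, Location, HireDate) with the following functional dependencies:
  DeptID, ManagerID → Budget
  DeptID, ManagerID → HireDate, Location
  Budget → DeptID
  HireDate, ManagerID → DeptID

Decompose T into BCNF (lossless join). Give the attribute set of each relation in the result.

{Budget, DeptID}; {Budget, HireDate, Location, ManagerID}

Candidate keys of the original relation: {Budget, ManagerID}, {DeptID, ManagerID}, {HireDate, ManagerID}.
{Budget, DeptID, HireDate, Location, ManagerID}: {Budget} determines {Budget, DeptID} here but is not a superkey — split on Budget → DeptID, giving {Budget, DeptID} and {Budget, HireDate, Location, ManagerID}.
{Budget, DeptID} is in BCNF.
{Budget, HireDate, Location, ManagerID} is in BCNF.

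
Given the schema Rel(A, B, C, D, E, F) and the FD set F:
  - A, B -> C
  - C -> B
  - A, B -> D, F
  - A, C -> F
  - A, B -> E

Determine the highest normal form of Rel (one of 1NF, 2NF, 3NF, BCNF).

Candidate keys: {A, B}, {A, C}. Prime attributes: {A, B, C}.
C -> B: {C}⁺ = {B, C}, which is not all of the attributes, so the left side is not a superkey — BCNF is violated.
Since {B} ⊆ prime attributes and every other non-superkey FD also has a prime right side, the schema is in 3NF.

3NF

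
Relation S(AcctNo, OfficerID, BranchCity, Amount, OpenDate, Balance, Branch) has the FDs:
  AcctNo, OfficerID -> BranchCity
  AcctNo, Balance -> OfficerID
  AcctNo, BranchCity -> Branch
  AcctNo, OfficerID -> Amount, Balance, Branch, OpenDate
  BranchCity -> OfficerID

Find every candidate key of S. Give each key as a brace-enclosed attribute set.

{AcctNo, Balance}, {AcctNo, BranchCity}, {AcctNo, OfficerID}

No FD produces {AcctNo}, so it must be in every candidate key.
Closure of {AcctNo, Balance} is {AcctNo, Amount, Balance, Branch, BranchCity, OfficerID, OpenDate}, the whole schema; {AcctNo, Balance} is a candidate key.
Closure of {AcctNo, BranchCity} is {AcctNo, Amount, Balance, Branch, BranchCity, OfficerID, OpenDate}, the whole schema; {AcctNo, BranchCity} is a candidate key.
Closure of {AcctNo, OfficerID} is {AcctNo, Amount, Balance, Branch, BranchCity, OfficerID, OpenDate}, the whole schema; {AcctNo, OfficerID} is a candidate key.
Any other superkey properly contains one of these, so there are no further candidate keys.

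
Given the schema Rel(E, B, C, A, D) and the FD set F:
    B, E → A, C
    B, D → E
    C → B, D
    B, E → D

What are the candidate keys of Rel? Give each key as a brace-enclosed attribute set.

{C} is a candidate key since {C}⁺ = {A, B, C, D, E} covers every attribute.
{B, D} is a candidate key since {B, D}⁺ = {A, B, C, D, E} covers every attribute.
{B, E} is a candidate key since {B, E}⁺ = {A, B, C, D, E} covers every attribute.
These are minimal and exhaustive — every other superkey contains one of them.

{B, D}, {B, E}, {C}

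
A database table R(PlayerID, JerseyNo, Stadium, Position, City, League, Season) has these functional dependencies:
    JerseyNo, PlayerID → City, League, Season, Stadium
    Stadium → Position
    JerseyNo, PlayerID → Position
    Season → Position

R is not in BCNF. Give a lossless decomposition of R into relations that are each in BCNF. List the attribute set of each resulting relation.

{City, JerseyNo, League, PlayerID, Season, Stadium}; {Position, Stadium}

Candidate key of the original relation: {JerseyNo, PlayerID}.
Within {City, JerseyNo, League, PlayerID, Position, Season, Stadium}: {Stadium}⁺ ∩ {City, JerseyNo, League, PlayerID, Position, Season, Stadium} = {Position, Stadium}, not the whole set, so Stadium → Position violates BCNF; decompose into {Position, Stadium} and {City, JerseyNo, League, PlayerID, Season, Stadium}.
{Position, Stadium}: every determinant is a superkey — BCNF.
{City, JerseyNo, League, PlayerID, Season, Stadium}: every determinant is a superkey — BCNF.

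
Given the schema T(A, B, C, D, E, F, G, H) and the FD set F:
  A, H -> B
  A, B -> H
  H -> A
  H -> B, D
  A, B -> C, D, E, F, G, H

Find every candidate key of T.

{H}⁺ = {A, B, C, D, E, F, G, H}, which is every attribute, so {H} is a candidate key.
{A, B}⁺ = {A, B, C, D, E, F, G, H}, which is every attribute, so {A, B} is a candidate key.
Any other superkey properly contains one of these, so there are no further candidate keys.

{A, B}, {H}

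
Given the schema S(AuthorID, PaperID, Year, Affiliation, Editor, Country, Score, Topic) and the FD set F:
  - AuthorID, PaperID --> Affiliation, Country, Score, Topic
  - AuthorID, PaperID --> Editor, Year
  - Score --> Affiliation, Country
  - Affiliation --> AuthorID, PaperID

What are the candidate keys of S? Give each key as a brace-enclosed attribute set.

{Affiliation}, {AuthorID, PaperID}, {Score}

Closure of {Affiliation} is {Affiliation, AuthorID, Country, Editor, PaperID, Score, Topic, Year}, the whole schema; {Affiliation} is a candidate key.
Closure of {Score} is {Affiliation, AuthorID, Country, Editor, PaperID, Score, Topic, Year}, the whole schema; {Score} is a candidate key.
Closure of {AuthorID, PaperID} is {Affiliation, AuthorID, Country, Editor, PaperID, Score, Topic, Year}, the whole schema; {AuthorID, PaperID} is a candidate key.
These are minimal and exhaustive — every other superkey contains one of them.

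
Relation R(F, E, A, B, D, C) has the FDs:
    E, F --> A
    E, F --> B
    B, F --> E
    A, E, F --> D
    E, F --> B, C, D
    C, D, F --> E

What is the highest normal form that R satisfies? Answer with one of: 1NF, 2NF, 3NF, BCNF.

BCNF

Candidate keys: {B, F}, {C, D, F}, {E, F}. Prime attributes: {B, C, D, E, F}.
Each dependency's left side is a superkey — BCNF holds.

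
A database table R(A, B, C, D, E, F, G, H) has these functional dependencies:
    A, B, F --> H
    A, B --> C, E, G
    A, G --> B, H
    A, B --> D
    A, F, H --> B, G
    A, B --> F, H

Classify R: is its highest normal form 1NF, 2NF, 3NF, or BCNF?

Candidate keys: {A, B}, {A, F, H}, {A, G}. Prime attributes: {A, B, F, G, H}.
Each dependency's left side is a superkey — BCNF holds.

BCNF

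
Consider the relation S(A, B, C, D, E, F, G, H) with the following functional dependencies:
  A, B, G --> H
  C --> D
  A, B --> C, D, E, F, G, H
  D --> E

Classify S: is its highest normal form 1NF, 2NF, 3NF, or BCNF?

Candidate key: {A, B}. Prime attributes: {A, B}.
C --> D breaks BCNF: {C}⁺ = {C, D, E}, so {C} is not a superkey.
Because {D} is non-prime and the left side of C --> D is not a superkey, the relation is not in 3NF.
Checking every proper subset of each key, none determines a non-prime attribute — 2NF is satisfied.

2NF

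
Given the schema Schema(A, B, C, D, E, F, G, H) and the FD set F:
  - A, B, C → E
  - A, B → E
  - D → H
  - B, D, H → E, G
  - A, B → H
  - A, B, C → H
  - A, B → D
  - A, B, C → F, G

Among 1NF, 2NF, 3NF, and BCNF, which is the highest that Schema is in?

1NF

Candidate key: {A, B, C}. Prime attributes: {A, B, C}.
For A, B → E we have {A, B}⁺ = {A, B, D, E, G, H}; {A, B} is not a superkey, so BCNF fails.
A, B → E has non-prime {E} on the right and a non-superkey on the left, so 3NF fails.
Since {A, B} ⊂ {A, B, C} and {A, B}⁺ ⊇ {D, E, G, H} with {D, E, G, H} non-prime, there is a partial dependency; 2NF fails.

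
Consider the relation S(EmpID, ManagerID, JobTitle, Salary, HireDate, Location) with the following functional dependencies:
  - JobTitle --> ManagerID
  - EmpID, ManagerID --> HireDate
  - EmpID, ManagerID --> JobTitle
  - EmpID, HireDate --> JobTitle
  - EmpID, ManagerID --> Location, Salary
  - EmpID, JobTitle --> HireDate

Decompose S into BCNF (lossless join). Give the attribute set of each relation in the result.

Candidate keys of the original relation: {EmpID, HireDate}, {EmpID, JobTitle}, {EmpID, ManagerID}.
In {EmpID, HireDate, JobTitle, Location, ManagerID, Salary}, {JobTitle} is not a superkey ({JobTitle}⁺ restricted to this set is {JobTitle, ManagerID}), so split on JobTitle --> ManagerID into {JobTitle, ManagerID} and {EmpID, HireDate, JobTitle, Location, Salary}.
{JobTitle, ManagerID} has no BCNF violation.
{EmpID, HireDate, JobTitle, Location, Salary} has no BCNF violation.

{EmpID, HireDate, JobTitle, Location, Salary}; {JobTitle, ManagerID}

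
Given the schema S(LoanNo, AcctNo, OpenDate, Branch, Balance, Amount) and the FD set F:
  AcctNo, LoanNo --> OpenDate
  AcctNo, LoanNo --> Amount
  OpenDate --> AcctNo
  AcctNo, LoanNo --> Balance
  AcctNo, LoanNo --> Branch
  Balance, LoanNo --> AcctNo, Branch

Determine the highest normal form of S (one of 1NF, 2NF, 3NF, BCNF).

3NF

Candidate keys: {AcctNo, LoanNo}, {Balance, LoanNo}, {LoanNo, OpenDate}. Prime attributes: {AcctNo, Balance, LoanNo, OpenDate}.
For OpenDate --> AcctNo we have {OpenDate}⁺ = {AcctNo, OpenDate}; {OpenDate} is not a superkey, so BCNF fails.
But every attribute on its right side ({AcctNo}) is prime, and the same holds for every other non-superkey FD, so 3NF still holds.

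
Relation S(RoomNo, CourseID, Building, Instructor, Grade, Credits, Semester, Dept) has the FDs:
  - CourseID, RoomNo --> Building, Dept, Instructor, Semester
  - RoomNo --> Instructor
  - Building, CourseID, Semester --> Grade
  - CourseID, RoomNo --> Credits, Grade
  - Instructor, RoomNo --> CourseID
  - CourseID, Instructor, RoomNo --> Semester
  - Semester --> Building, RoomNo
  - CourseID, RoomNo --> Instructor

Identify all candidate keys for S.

{RoomNo}, {Semester}

Closure of {RoomNo} is {Building, CourseID, Credits, Dept, Grade, Instructor, RoomNo, Semester}, the whole schema; {RoomNo} is a candidate key.
Closure of {Semester} is {Building, CourseID, Credits, Dept, Grade, Instructor, RoomNo, Semester}, the whole schema; {Semester} is a candidate key.
No proper subset of any of these is a key, and no other minimal superkey exists.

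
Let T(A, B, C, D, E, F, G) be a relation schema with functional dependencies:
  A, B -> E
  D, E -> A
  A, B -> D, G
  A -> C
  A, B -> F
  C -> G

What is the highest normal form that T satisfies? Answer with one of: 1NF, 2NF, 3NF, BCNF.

Candidate keys: {A, B}, {B, D, E}. Prime attributes: {A, B, D, E}.
D, E -> A: {D, E}⁺ = {A, C, D, E, G}, which is not all of the attributes, so the left side is not a superkey — BCNF is violated.
A -> C determines the non-prime attribute {C} from a non-superkey — 3NF is violated.
The proper key subset {A} of {A, B} determines non-prime {C, G}, so the relation is not even in 2NF.

1NF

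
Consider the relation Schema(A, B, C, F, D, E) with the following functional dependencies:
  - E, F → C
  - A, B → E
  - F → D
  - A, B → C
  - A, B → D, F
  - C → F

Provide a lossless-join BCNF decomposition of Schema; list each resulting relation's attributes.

{A, B, E, F}; {C, E}; {C, F}; {D, F}

Candidate key of the original relation: {A, B}.
{A, B, C, D, E, F}: {E, F} determines {C, D, E, F} here but is not a superkey — split on E, F → C, D, giving {C, D, E, F} and {A, B, E, F}.
{C, D, E, F}: {F} determines {D, F} here but is not a superkey — split on F → D, giving {D, F} and {C, E, F}.
{D, F} is in BCNF.
{C, E, F}: {C} determines {C, F} here but is not a superkey — split on C → F, giving {C, F} and {C, E}.
{C, F} is in BCNF.
{C, E} is in BCNF.
{A, B, E, F} is in BCNF.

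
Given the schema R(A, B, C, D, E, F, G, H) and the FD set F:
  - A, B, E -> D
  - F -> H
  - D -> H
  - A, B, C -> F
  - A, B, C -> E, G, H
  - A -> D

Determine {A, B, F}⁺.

{A, B, D, F, H}

Start with {A, B, F}.
F -> H applies; add {H} → now {A, B, F, H}.
A -> D applies; add {D} → now {A, B, D, F, H}.
No further FD applies.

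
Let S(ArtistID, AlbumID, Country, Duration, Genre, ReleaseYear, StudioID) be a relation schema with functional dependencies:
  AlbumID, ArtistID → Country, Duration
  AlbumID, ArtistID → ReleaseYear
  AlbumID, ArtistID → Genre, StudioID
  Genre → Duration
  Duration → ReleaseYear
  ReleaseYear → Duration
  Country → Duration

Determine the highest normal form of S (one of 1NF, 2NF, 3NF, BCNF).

Candidate key: {AlbumID, ArtistID}. Prime attributes: {AlbumID, ArtistID}.
Genre → Duration: {Genre}⁺ = {Duration, Genre, ReleaseYear}, which is not all of the attributes, so the left side is not a superkey — BCNF is violated.
Because {Duration} is non-prime and the left side of Genre → Duration is not a superkey, the relation is not in 3NF.
No proper subset of a key has a non-prime attribute in its closure, so there is no partial dependency; 2NF holds.

2NF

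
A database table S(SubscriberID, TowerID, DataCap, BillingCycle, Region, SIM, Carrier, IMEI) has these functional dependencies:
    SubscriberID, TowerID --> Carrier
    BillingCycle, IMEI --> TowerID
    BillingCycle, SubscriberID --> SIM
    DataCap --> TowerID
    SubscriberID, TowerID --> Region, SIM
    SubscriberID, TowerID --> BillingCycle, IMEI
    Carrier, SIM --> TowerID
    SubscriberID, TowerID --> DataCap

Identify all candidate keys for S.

{BillingCycle, Carrier, SubscriberID}, {BillingCycle, IMEI, SubscriberID}, {Carrier, SIM, SubscriberID}, {DataCap, SubscriberID}, {SubscriberID, TowerID}

Attributes never on any right-hand side: {SubscriberID} — every candidate key must contain it.
{DataCap, SubscriberID} is a candidate key since {DataCap, SubscriberID}⁺ = {BillingCycle, Carrier, DataCap, IMEI, Region, SIM, SubscriberID, TowerID} covers every attribute.
{SubscriberID, TowerID} is a candidate key since {SubscriberID, TowerID}⁺ = {BillingCycle, Carrier, DataCap, IMEI, Region, SIM, SubscriberID, TowerID} covers every attribute.
{BillingCycle, Carrier, SubscriberID} is a candidate key since {BillingCycle, Carrier, SubscriberID}⁺ = {BillingCycle, Carrier, DataCap, IMEI, Region, SIM, SubscriberID, TowerID} covers every attribute.
{BillingCycle, IMEI, SubscriberID} is a candidate key since {BillingCycle, IMEI, SubscriberID}⁺ = {BillingCycle, Carrier, DataCap, IMEI, Region, SIM, SubscriberID, TowerID} covers every attribute.
{Carrier, SIM, SubscriberID} is a candidate key since {Carrier, SIM, SubscriberID}⁺ = {BillingCycle, Carrier, DataCap, IMEI, Region, SIM, SubscriberID, TowerID} covers every attribute.
No proper subset of any of these is a key, and no other minimal superkey exists.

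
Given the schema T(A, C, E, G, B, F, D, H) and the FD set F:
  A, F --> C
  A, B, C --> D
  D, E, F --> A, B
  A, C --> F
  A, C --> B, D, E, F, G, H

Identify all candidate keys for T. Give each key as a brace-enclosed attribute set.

{A, C}⁺ = {A, B, C, D, E, F, G, H}, which is every attribute, so {A, C} is a candidate key.
{A, F}⁺ = {A, B, C, D, E, F, G, H}, which is every attribute, so {A, F} is a candidate key.
{D, E, F}⁺ = {A, B, C, D, E, F, G, H}, which is every attribute, so {D, E, F} is a candidate key.
No proper subset of any of these is a key, and no other minimal superkey exists.

{A, C}, {A, F}, {D, E, F}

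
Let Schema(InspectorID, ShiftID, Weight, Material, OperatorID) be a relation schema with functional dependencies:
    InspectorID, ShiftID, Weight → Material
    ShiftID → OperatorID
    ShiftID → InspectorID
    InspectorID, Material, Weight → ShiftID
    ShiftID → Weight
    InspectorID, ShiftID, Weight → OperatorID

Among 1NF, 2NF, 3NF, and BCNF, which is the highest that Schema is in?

Candidate keys: {InspectorID, Material, Weight}, {ShiftID}. Prime attributes: {InspectorID, Material, ShiftID, Weight}.
The left-hand side of every FD is a superkey, so BCNF is satisfied.

BCNF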